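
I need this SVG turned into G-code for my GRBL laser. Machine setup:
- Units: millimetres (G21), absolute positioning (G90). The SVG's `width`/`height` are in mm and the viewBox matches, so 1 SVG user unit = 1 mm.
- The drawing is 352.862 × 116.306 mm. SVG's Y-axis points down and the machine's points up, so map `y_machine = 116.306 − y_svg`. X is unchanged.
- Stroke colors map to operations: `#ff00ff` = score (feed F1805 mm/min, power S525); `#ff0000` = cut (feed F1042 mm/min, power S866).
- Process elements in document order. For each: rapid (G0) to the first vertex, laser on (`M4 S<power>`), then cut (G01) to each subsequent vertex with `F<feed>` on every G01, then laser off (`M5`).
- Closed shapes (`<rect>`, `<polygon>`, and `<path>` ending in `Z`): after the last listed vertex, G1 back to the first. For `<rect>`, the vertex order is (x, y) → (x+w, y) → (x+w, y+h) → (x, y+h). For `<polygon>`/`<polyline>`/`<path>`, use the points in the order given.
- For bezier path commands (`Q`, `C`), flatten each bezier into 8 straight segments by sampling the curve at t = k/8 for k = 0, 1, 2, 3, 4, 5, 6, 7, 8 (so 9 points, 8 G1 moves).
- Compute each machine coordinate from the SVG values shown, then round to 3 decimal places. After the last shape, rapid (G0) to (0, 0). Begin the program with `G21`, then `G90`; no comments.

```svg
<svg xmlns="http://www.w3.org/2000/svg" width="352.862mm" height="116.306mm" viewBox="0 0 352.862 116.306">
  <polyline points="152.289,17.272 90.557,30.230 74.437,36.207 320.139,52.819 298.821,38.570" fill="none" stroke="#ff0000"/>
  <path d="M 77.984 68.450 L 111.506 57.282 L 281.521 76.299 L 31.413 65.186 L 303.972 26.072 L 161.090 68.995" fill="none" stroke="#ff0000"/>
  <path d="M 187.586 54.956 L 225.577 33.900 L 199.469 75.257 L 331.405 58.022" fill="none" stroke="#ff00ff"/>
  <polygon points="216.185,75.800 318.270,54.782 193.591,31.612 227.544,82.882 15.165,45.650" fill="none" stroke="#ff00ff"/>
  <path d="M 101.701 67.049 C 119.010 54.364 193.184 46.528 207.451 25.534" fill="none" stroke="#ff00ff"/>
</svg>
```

G21
G90
G0 X152.289 Y99.034
M4 S866
G01 X90.557 Y86.076 F1042
G01 X74.437 Y80.099 F1042
G01 X320.139 Y63.487 F1042
G01 X298.821 Y77.736 F1042
M5
G0 X77.984 Y47.856
M4 S866
G01 X111.506 Y59.024 F1042
G01 X281.521 Y40.007 F1042
G01 X31.413 Y51.120 F1042
G01 X303.972 Y90.234 F1042
G01 X161.090 Y47.311 F1042
M5
G0 X187.586 Y61.350
M4 S525
G01 X225.577 Y82.406 F1805
G01 X199.469 Y41.049 F1805
G01 X331.405 Y58.284 F1805
M5
G0 X216.185 Y40.506
M4 S525
G01 X318.270 Y61.524 F1805
G01 X193.591 Y84.694 F1805
G01 X227.544 Y33.424 F1805
G01 X15.165 Y70.656 F1805
G01 X216.185 Y40.506 F1805
M5
G0 X101.701 Y49.257
M4 S525
G01 X110.629 Y53.822 F1805
G01 X123.520 Y58.143 F1805
G01 X139.006 Y62.432 F1805
G01 X155.717 Y66.899 F1805
G01 X172.285 Y71.755 F1805
G01 X187.343 Y77.212 F1805
G01 X199.521 Y83.481 F1805
G01 X207.451 Y90.772 F1805
M5
G0 X0.000 Y0.000

1 u = 1 mm; y_m = 116.306 − y.

[1] `<polyline>` open polyline, #ff0000→cut S866 F1042: (152.289,99.034) → (90.557,86.076) → (74.437,80.099) → (320.139,63.487) → (298.821,77.736)

[2] `<path>` open polyline, #ff0000→cut S866 F1042: (77.984,47.856) → (111.506,59.024) → (281.521,40.007) → (31.413,51.120) → (303.972,90.234) → (161.090,47.311)

[3] `<path>` open polyline, #ff00ff→score S525 F1805: (187.586,61.350) → (225.577,82.406) → (199.469,41.049) → (331.405,58.284)

[4] `<polygon>` closed polygon, #ff00ff→score S525 F1805: (216.185,40.506) → (318.270,61.524) → (193.591,84.694) → (227.544,33.424) → (15.165,70.656) → (216.185,40.506) (closed)

[5] `<path>` cubic bezier, #ff00ff→score S525 F1805: (101.701,49.257) → (110.629,53.822) → (123.520,58.143) → (139.006,62.432) → (155.717,66.899) → (172.285,71.755) → (187.343,77.212) → (199.521,83.481) → (207.451,90.772)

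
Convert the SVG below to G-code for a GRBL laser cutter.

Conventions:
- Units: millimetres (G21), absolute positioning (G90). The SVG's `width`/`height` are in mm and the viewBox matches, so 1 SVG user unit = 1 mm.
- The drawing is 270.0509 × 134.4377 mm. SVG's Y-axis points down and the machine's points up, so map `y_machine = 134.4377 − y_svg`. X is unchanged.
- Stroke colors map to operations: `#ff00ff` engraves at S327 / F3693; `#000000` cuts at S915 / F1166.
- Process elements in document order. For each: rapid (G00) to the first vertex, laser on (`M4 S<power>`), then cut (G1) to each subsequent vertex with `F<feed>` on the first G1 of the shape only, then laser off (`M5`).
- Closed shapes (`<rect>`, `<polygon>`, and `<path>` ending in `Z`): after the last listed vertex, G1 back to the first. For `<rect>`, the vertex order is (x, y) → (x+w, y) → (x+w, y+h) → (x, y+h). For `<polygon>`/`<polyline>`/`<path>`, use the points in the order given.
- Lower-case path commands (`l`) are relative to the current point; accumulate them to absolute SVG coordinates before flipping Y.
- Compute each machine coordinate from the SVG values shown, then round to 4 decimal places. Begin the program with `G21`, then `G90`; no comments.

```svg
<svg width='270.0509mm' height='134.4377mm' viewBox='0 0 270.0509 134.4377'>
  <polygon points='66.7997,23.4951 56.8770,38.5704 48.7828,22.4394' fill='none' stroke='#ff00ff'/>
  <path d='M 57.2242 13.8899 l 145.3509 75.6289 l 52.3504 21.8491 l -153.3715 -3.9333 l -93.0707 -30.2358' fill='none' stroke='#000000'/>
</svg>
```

G21
G90
G00 X66.7997 Y110.9426
M4 S327
G1 X56.8770 Y95.8673 F3693
G1 X48.7828 Y111.9983
G1 X66.7997 Y110.9426
M5
G00 X57.2242 Y120.5478
M4 S915
G1 X202.5751 Y44.9189 F1166
G1 X254.9255 Y23.0698
G1 X101.5540 Y27.0031
G1 X8.4833 Y57.2389
M5

Since the viewBox matches the mm dimensions, user units are millimetres directly. The only transform is the Y-flip y_m = 134.4377 − y_svg.

Shape 1 is a regular polygon drawn with `<polygon>`. Its stroke #ff00ff means engrave at S327, F3693. After flipping Y the toolpath is (66.7997,110.9426) → (56.8770,95.8673) → (48.7828,111.9983) → (66.7997,110.9426), returning to the start.

Shape 2 is a open polyline drawn with `<path>`. Its stroke #000000 means cut at S915, F1166. After flipping Y the toolpath is (57.2242,120.5478) → (202.5751,44.9189) → (254.9255,23.0698) → (101.5540,27.0031) → (8.4833,57.2389).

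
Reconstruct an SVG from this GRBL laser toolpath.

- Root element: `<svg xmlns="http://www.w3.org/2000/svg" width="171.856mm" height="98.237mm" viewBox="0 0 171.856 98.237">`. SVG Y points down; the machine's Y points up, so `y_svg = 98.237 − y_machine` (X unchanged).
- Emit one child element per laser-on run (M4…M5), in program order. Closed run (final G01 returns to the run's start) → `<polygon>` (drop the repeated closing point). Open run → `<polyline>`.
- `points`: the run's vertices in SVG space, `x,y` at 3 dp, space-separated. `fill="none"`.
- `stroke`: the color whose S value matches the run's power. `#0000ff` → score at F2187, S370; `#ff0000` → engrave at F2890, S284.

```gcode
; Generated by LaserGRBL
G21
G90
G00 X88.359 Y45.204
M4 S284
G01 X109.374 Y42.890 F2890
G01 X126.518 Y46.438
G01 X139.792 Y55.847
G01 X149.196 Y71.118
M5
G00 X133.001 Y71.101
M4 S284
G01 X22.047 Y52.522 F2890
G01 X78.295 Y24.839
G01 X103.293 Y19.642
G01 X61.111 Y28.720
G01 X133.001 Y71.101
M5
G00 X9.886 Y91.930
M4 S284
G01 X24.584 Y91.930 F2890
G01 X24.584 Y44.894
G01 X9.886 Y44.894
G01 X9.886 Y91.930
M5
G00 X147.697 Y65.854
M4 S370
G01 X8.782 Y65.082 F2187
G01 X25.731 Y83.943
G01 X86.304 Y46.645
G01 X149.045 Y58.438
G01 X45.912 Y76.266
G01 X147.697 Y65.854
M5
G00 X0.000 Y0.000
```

<svg xmlns="http://www.w3.org/2000/svg" width="171.856mm" height="98.237mm" viewBox="0 0 171.856 98.237">
  <polyline points="88.359,53.033 109.374,55.347 126.518,51.799 139.792,42.390 149.196,27.119" fill="none" stroke="#ff0000"/>
  <polygon points="133.001,27.136 22.047,45.715 78.295,73.398 103.293,78.595 61.111,69.517" fill="none" stroke="#ff0000"/>
  <polygon points="9.886,6.307 24.584,6.307 24.584,53.343 9.886,53.343" fill="none" stroke="#ff0000"/>
  <polygon points="147.697,32.383 8.782,33.155 25.731,14.294 86.304,51.592 149.045,39.799 45.912,21.971" fill="none" stroke="#0000ff"/>
</svg>

Machine Y-up, SVG Y-down with viewBox height 98.237, so y_svg = 98.237 − y_machine; X carries over.

Run 1: S284 ⇒ engrave layer `#ff0000`. The run is open, so emit a `<polyline>` with points (Y-flipped): 88.359,53.033 109.374,55.347 126.518,51.799 139.792,42.390 149.196,27.119.

Run 2: S284 ⇒ engrave layer `#ff0000`. The run returns to its start, so emit a `<polygon>` with points (Y-flipped): 133.001,27.136 22.047,45.715 78.295,73.398 103.293,78.595 61.111,69.517.

Run 3: S284 ⇒ engrave layer `#ff0000`. The run returns to its start, so emit a `<polygon>` with points (Y-flipped): 9.886,6.307 24.584,6.307 24.584,53.343 9.886,53.343.

Run 4: power S370 maps to stroke `#0000ff` (score). The run returns to its start, so emit a `<polygon>` with points (Y-flipped): 147.697,32.383 8.782,33.155 25.731,14.294 86.304,51.592 149.045,39.799 45.912,21.971.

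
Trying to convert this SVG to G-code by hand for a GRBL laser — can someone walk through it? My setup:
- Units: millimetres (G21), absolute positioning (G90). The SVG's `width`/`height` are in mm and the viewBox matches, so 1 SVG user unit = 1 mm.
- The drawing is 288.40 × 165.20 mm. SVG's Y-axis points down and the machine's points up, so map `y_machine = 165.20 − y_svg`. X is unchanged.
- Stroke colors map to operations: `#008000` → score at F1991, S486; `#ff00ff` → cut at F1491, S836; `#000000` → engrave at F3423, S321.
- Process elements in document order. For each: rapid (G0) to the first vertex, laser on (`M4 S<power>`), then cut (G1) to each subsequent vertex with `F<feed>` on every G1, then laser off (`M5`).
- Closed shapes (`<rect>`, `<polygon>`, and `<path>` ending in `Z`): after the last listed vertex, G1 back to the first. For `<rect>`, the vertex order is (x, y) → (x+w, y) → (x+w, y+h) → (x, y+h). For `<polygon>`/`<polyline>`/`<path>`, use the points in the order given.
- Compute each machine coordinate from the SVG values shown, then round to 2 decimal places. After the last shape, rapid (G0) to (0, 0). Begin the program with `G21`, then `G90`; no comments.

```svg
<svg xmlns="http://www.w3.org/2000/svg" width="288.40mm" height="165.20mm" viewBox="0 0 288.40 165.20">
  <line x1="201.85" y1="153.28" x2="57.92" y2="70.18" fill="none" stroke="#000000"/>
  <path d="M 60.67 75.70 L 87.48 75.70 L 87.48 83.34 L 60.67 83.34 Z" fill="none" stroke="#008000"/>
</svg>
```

Since the viewBox matches the mm dimensions, user units are millimetres directly. The only transform is the Y-flip y_m = 165.20 − y_svg.

Shape 1 is a line segment drawn with `<line>`. Its stroke #000000 means engrave at S321, F3423. After flipping Y the toolpath is (201.85,11.92) → (57.92,95.02).

Shape 2 is a rectangle drawn with `<path>`. Its stroke #008000 means score at S486, F1991. After flipping Y the toolpath is (60.67,89.50) → (87.48,89.50) → (87.48,81.86) → (60.67,81.86) → (60.67,89.50), returning to the start.

G21
G90
G0 X201.85 Y11.92
M4 S321
G1 X57.92 Y95.02 F3423
M5
G0 X60.67 Y89.50
M4 S486
G1 X87.48 Y89.50 F1991
G1 X87.48 Y81.86 F1991
G1 X60.67 Y81.86 F1991
G1 X60.67 Y89.50 F1991
M5
G0 X0.00 Y0.00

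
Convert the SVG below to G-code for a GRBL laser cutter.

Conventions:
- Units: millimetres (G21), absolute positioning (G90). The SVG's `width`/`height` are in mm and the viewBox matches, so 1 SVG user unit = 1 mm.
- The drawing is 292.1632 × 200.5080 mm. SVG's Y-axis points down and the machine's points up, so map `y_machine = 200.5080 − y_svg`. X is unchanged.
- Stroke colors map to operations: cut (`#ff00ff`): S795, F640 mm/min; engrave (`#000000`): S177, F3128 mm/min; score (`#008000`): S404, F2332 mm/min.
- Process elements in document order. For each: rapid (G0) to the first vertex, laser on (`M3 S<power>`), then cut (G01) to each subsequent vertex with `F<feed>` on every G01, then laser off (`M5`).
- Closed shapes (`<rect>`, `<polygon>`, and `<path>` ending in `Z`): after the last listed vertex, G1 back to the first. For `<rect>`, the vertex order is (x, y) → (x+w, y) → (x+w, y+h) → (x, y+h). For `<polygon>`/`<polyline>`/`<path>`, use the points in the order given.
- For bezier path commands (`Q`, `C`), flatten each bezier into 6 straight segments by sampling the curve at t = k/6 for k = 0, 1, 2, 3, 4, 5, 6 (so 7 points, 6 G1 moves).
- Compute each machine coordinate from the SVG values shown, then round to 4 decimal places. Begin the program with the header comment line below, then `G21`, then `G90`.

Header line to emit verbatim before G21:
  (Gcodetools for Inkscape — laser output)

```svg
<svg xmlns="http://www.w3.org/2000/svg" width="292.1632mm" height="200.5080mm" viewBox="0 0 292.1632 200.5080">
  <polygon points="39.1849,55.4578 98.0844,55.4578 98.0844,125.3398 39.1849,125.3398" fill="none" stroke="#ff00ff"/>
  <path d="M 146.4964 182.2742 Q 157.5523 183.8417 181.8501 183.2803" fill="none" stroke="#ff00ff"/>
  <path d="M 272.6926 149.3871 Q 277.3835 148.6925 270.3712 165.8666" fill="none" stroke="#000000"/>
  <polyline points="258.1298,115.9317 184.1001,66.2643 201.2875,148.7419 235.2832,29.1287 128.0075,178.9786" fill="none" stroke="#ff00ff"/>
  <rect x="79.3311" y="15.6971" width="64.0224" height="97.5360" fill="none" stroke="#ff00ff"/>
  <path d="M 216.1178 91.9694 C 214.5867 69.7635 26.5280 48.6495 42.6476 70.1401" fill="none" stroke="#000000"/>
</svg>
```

Since the viewBox matches the mm dimensions, user units are millimetres directly. The only transform is the Y-flip y_m = 200.5080 − y_svg.

Shape 1 is a rectangle drawn with `<polygon>`. Its stroke #ff00ff means cut at S795, F640. After flipping Y the toolpath is (39.1849,145.0502) → (98.0844,145.0502) → (98.0844,75.1682) → (39.1849,75.1682) → (39.1849,145.0502), returning to the start.

Shape 2 is a quadratic bezier drawn with `<path>`. Its stroke #ff00ff means cut at S795, F640. After flipping Y the toolpath is (146.4964,18.2338) → (150.5495,17.7704) → (155.3383,17.4253) → (160.8628,17.1985) → (167.1229,17.0900) → (174.1187,17.0997) → (181.8501,17.2277).

Shape 3 is a quadratic bezier drawn with `<path>`. Its stroke #000000 means engrave at S177, F3128. After flipping Y the toolpath is (272.6926,51.1209) → (273.9311,50.8561) → (274.5195,49.5986) → (274.4577,47.3483) → (273.7457,44.1054) → (272.3835,39.8697) → (270.3712,34.6414).

Shape 4 is a open polyline drawn with `<polyline>`. Its stroke #ff00ff means cut at S795, F640. After flipping Y the toolpath is (258.1298,84.5763) → (184.1001,134.2437) → (201.2875,51.7661) → (235.2832,171.3793) → (128.0075,21.5294).

Shape 5 is a rectangle drawn with `<rect>`. Its stroke #ff00ff means cut at S795, F640. After flipping Y the toolpath is (79.3311,184.8109) → (143.3535,184.8109) → (143.3535,87.2749) → (79.3311,87.2749) → (79.3311,184.8109), returning to the start.

Shape 6 is a cubic bezier drawn with `<path>`. Its stroke #000000 means engrave at S177, F3128. After flipping Y the toolpath is (216.1178,108.5386) → (201.6171,119.3584) → (166.8814,128.8430) → (122.7637,135.8394) → (80.1168,139.1945) → (49.7938,137.7550) → (42.6476,130.3679).

(Gcodetools for Inkscape — laser output)
G21
G90
G0 X39.1849 Y145.0502
M3 S795
G01 X98.0844 Y145.0502 F640
G01 X98.0844 Y75.1682 F640
G01 X39.1849 Y75.1682 F640
G01 X39.1849 Y145.0502 F640
M5
G0 X146.4964 Y18.2338
M3 S795
G01 X150.5495 Y17.7704 F640
G01 X155.3383 Y17.4253 F640
G01 X160.8628 Y17.1985 F640
G01 X167.1229 Y17.0900 F640
G01 X174.1187 Y17.0997 F640
G01 X181.8501 Y17.2277 F640
M5
G0 X272.6926 Y51.1209
M3 S177
G01 X273.9311 Y50.8561 F3128
G01 X274.5195 Y49.5986 F3128
G01 X274.4577 Y47.3483 F3128
G01 X273.7457 Y44.1054 F3128
G01 X272.3835 Y39.8697 F3128
G01 X270.3712 Y34.6414 F3128
M5
G0 X258.1298 Y84.5763
M3 S795
G01 X184.1001 Y134.2437 F640
G01 X201.2875 Y51.7661 F640
G01 X235.2832 Y171.3793 F640
G01 X128.0075 Y21.5294 F640
M5
G0 X79.3311 Y184.8109
M3 S795
G01 X143.3535 Y184.8109 F640
G01 X143.3535 Y87.2749 F640
G01 X79.3311 Y87.2749 F640
G01 X79.3311 Y184.8109 F640
M5
G0 X216.1178 Y108.5386
M3 S177
G01 X201.6171 Y119.3584 F3128
G01 X166.8814 Y128.8430 F3128
G01 X122.7637 Y135.8394 F3128
G01 X80.1168 Y139.1945 F3128
G01 X49.7938 Y137.7550 F3128
G01 X42.6476 Y130.3679 F3128
M5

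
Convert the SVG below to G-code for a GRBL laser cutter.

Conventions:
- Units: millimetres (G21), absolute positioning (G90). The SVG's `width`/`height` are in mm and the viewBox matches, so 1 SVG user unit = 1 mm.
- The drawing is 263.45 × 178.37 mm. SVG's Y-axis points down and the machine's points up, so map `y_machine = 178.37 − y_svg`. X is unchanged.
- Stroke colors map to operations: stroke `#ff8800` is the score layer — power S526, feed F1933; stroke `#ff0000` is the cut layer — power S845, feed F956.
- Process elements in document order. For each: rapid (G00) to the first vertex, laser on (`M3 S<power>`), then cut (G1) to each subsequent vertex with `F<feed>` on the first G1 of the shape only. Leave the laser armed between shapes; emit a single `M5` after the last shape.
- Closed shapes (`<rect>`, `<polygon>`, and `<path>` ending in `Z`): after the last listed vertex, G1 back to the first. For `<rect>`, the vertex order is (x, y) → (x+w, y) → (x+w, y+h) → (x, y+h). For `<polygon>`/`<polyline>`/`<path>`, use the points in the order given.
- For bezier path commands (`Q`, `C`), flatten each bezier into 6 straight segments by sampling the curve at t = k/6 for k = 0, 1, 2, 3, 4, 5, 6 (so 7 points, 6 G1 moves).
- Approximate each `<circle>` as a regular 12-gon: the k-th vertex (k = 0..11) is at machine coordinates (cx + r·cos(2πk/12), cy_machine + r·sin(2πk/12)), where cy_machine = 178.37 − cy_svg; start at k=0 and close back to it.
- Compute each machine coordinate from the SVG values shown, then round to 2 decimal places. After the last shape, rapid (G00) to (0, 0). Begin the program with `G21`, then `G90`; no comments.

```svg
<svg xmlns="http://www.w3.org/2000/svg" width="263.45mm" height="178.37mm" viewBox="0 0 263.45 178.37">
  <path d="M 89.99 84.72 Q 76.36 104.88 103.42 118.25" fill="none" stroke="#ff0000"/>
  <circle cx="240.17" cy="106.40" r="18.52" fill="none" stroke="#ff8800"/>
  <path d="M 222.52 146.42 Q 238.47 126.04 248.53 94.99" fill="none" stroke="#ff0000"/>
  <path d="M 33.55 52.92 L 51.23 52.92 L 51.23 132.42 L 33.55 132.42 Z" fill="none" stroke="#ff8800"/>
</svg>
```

1 u = 1 mm; y_m = 178.37 − y.

[1] `<path>` quadratic bezier, #ff0000→cut S845 F956: (89.99,93.65) → (86.58,87.12) → (85.42,80.96) → (86.53,75.19) → (89.90,69.79) → (95.53,64.77) → (103.42,60.12)

[2] `<circle>` circle, #ff8800→score S526 F1933: (258.69,71.97) → (256.21,81.23) → (249.43,88.01) → (240.17,90.49) → (230.91,88.01) → (224.13,81.23) → (221.65,71.97) → (224.13,62.71) → (230.91,55.93) → (240.17,53.45) → (249.43,55.93) → (256.21,62.71) → (258.69,71.97) (closed)

[3] `<path>` quadratic bezier, #ff0000→cut S845 F956: (222.52,31.95) → (227.67,39.04) → (232.50,46.72) → (237.00,55.00) → (241.17,63.87) → (245.01,73.33) → (248.53,83.38)

[4] `<path>` rectangle, #ff8800→score S526 F1933: (33.55,125.45) → (51.23,125.45) → (51.23,45.95) → (33.55,45.95) → (33.55,125.45) (closed)

G21
G90
G00 X89.99 Y93.65
M3 S845
G1 X86.58 Y87.12 F956
G1 X85.42 Y80.96
G1 X86.53 Y75.19
G1 X89.90 Y69.79
G1 X95.53 Y64.77
G1 X103.42 Y60.12
G00 X258.69 Y71.97
M3 S526
G1 X256.21 Y81.23 F1933
G1 X249.43 Y88.01
G1 X240.17 Y90.49
G1 X230.91 Y88.01
G1 X224.13 Y81.23
G1 X221.65 Y71.97
G1 X224.13 Y62.71
G1 X230.91 Y55.93
G1 X240.17 Y53.45
G1 X249.43 Y55.93
G1 X256.21 Y62.71
G1 X258.69 Y71.97
G00 X222.52 Y31.95
M3 S845
G1 X227.67 Y39.04 F956
G1 X232.50 Y46.72
G1 X237.00 Y55.00
G1 X241.17 Y63.87
G1 X245.01 Y73.33
G1 X248.53 Y83.38
G00 X33.55 Y125.45
M3 S526
G1 X51.23 Y125.45 F1933
G1 X51.23 Y45.95
G1 X33.55 Y45.95
G1 X33.55 Y125.45
M5
G00 X0.00 Y0.00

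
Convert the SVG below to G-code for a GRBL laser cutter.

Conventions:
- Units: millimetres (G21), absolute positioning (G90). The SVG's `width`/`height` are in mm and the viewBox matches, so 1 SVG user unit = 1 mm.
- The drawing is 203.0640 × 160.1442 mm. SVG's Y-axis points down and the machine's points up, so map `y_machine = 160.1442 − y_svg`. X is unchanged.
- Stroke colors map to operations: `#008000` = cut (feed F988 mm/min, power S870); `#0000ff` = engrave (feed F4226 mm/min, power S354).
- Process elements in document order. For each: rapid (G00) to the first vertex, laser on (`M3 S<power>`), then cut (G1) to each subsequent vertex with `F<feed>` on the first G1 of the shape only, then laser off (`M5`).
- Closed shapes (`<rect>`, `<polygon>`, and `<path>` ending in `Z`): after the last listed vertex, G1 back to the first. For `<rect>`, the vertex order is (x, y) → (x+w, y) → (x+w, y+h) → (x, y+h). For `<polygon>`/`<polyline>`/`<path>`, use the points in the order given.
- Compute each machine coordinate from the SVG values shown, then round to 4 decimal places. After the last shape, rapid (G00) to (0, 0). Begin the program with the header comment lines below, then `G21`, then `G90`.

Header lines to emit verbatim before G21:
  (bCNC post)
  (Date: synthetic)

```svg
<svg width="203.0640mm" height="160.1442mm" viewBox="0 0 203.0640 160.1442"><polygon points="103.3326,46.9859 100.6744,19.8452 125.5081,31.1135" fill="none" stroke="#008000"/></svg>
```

Since the viewBox matches the mm dimensions, user units are millimetres directly. The only transform is the Y-flip y_m = 160.1442 − y_svg.

Shape 1 is a regular polygon drawn with `<polygon>`. Its stroke #008000 means cut at S870, F988. After flipping Y the toolpath is (103.3326,113.1583) → (100.6744,140.2990) → (125.5081,129.0307) → (103.3326,113.1583), returning to the start.

(bCNC post)
(Date: synthetic)
G21
G90
G00 X103.3326 Y113.1583
M3 S870
G1 X100.6744 Y140.2990 F988
G1 X125.5081 Y129.0307
G1 X103.3326 Y113.1583
M5
G00 X0.0000 Y0.0000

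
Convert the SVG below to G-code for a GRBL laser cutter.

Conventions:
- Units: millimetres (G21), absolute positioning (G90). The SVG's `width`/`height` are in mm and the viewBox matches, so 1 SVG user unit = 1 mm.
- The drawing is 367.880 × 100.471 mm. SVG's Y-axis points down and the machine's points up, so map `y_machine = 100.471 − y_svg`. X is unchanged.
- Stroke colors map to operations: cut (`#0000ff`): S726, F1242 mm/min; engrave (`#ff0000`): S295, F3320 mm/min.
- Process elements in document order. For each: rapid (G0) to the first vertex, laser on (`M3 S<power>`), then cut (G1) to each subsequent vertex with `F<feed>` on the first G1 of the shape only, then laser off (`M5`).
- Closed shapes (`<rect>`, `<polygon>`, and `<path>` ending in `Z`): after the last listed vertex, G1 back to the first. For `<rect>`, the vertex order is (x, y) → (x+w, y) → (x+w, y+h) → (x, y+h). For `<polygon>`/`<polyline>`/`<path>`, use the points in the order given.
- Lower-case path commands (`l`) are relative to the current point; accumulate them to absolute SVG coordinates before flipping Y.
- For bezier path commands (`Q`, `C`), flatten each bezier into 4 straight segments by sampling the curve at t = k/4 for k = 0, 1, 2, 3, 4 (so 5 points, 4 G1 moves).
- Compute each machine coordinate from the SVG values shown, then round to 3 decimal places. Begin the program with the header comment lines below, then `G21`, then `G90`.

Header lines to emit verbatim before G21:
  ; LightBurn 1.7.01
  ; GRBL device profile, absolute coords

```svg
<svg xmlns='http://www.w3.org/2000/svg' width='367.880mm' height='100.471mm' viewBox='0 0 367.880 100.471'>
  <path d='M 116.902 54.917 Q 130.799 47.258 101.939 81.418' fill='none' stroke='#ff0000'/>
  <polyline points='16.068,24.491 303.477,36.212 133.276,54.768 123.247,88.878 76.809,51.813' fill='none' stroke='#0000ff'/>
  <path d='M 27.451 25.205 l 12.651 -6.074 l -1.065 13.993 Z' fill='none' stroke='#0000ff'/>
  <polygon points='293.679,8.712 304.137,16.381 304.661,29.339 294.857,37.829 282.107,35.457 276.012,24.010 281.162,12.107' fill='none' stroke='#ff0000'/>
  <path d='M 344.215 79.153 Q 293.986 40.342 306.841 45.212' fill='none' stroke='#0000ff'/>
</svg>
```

; LightBurn 1.7.01
; GRBL device profile, absolute coords
G21
G90
G0 X116.902 Y45.554
M3 S295
G1 X121.178 Y46.770 F3320
G1 X120.110 Y42.758
G1 X113.697 Y33.519
G1 X101.939 Y19.053
M5
G0 X16.068 Y75.980
M3 S726
G1 X303.477 Y64.259 F1242
G1 X133.276 Y45.703
G1 X123.247 Y11.593
G1 X76.809 Y48.658
M5
G0 X27.451 Y75.266
M3 S726
G1 X40.102 Y81.340 F1242
G1 X39.037 Y67.347
G1 X27.451 Y75.266
M5
G0 X293.679 Y91.759
M3 S295
G1 X304.137 Y84.090 F3320
G1 X304.661 Y71.132
G1 X294.857 Y62.642
G1 X282.107 Y65.014
G1 X276.012 Y76.461
G1 X281.162 Y88.364
G1 X293.679 Y91.759
M5
G0 X344.215 Y21.318
M3 S726
G1 X323.043 Y37.993 F1242
G1 X309.757 Y49.209
G1 X304.356 Y54.964
G1 X306.841 Y55.259
M5

1 u = 1 mm; y_m = 100.471 − y.

[1] `<path>` quadratic bezier, #ff0000→engrave S295 F3320: (116.902,45.554) → (121.178,46.770) → (120.110,42.758) → (113.697,33.519) → (101.939,19.053)

[2] `<polyline>` open polyline, #0000ff→cut S726 F1242: (16.068,75.980) → (303.477,64.259) → (133.276,45.703) → (123.247,11.593) → (76.809,48.658)

[3] `<path>` regular polygon, #0000ff→cut S726 F1242: (27.451,75.266) → (40.102,81.340) → (39.037,67.347) → (27.451,75.266) (closed)

[4] `<polygon>` regular polygon, #ff0000→engrave S295 F3320: (293.679,91.759) → (304.137,84.090) → (304.661,71.132) → (294.857,62.642) → (282.107,65.014) → (276.012,76.461) → (281.162,88.364) → (293.679,91.759) (closed)

[5] `<path>` quadratic bezier, #0000ff→cut S726 F1242: (344.215,21.318) → (323.043,37.993) → (309.757,49.209) → (304.356,54.964) → (306.841,55.259)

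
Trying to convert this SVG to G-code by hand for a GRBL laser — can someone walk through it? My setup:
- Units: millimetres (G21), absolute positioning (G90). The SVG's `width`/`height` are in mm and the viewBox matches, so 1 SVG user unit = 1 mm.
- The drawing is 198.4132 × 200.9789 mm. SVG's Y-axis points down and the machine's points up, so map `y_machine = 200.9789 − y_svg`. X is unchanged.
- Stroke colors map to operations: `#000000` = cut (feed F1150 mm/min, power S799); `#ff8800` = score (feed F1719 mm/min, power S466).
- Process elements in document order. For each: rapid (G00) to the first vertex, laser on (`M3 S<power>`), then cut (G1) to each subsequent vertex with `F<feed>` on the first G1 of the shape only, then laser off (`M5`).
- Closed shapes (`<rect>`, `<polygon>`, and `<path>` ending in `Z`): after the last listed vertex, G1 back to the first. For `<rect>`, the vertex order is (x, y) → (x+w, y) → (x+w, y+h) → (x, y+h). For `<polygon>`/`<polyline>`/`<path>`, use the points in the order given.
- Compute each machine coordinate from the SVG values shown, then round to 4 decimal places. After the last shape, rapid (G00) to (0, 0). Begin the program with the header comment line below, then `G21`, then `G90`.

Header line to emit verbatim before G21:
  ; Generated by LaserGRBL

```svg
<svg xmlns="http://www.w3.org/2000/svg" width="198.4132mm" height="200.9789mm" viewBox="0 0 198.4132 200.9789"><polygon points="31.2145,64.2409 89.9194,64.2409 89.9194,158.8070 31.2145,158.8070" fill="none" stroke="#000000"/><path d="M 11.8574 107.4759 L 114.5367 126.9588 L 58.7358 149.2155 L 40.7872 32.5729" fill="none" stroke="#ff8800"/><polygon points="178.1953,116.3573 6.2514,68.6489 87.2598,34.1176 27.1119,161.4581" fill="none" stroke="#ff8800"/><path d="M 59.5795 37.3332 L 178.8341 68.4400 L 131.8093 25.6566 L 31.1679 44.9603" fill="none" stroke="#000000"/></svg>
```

Since the viewBox matches the mm dimensions, user units are millimetres directly. The only transform is the Y-flip y_m = 200.9789 − y_svg.

Shape 1 is a rectangle drawn with `<polygon>`. Its stroke #000000 means cut at S799, F1150. After flipping Y the toolpath is (31.2145,136.7380) → (89.9194,136.7380) → (89.9194,42.1719) → (31.2145,42.1719) → (31.2145,136.7380), returning to the start.

Shape 2 is a open polyline drawn with `<path>`. Its stroke #ff8800 means score at S466, F1719. After flipping Y the toolpath is (11.8574,93.5030) → (114.5367,74.0201) → (58.7358,51.7634) → (40.7872,168.4060).

Shape 3 is a closed polygon drawn with `<polygon>`. Its stroke #ff8800 means score at S466, F1719. After flipping Y the toolpath is (178.1953,84.6216) → (6.2514,132.3300) → (87.2598,166.8613) → (27.1119,39.5208) → (178.1953,84.6216), returning to the start.

Shape 4 is a open polyline drawn with `<path>`. Its stroke #000000 means cut at S799, F1150. After flipping Y the toolpath is (59.5795,163.6457) → (178.8341,132.5389) → (131.8093,175.3223) → (31.1679,156.0186).

; Generated by LaserGRBL
G21
G90
G00 X31.2145 Y136.7380
M3 S799
G1 X89.9194 Y136.7380 F1150
G1 X89.9194 Y42.1719
G1 X31.2145 Y42.1719
G1 X31.2145 Y136.7380
M5
G00 X11.8574 Y93.5030
M3 S466
G1 X114.5367 Y74.0201 F1719
G1 X58.7358 Y51.7634
G1 X40.7872 Y168.4060
M5
G00 X178.1953 Y84.6216
M3 S466
G1 X6.2514 Y132.3300 F1719
G1 X87.2598 Y166.8613
G1 X27.1119 Y39.5208
G1 X178.1953 Y84.6216
M5
G00 X59.5795 Y163.6457
M3 S799
G1 X178.8341 Y132.5389 F1150
G1 X131.8093 Y175.3223
G1 X31.1679 Y156.0186
M5
G00 X0.0000 Y0.0000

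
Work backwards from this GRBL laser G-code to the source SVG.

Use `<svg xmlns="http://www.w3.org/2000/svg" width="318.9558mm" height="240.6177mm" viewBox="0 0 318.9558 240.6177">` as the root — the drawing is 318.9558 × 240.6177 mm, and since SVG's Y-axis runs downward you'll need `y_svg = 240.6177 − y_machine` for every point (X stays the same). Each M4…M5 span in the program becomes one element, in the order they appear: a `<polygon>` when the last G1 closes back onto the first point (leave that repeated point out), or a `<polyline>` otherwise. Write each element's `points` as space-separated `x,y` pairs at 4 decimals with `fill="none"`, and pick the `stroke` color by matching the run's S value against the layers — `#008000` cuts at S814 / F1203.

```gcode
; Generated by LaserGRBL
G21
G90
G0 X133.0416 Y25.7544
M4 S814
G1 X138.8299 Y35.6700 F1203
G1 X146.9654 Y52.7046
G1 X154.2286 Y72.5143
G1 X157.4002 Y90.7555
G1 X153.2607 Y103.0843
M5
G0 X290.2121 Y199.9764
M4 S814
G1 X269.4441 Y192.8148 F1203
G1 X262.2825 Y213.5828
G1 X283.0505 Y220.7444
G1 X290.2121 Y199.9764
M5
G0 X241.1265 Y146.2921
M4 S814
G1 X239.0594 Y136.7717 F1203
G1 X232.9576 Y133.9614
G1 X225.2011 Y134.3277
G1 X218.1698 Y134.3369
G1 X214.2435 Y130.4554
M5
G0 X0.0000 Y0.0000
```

<svg xmlns="http://www.w3.org/2000/svg" width="318.9558mm" height="240.6177mm" viewBox="0 0 318.9558 240.6177">
  <polyline points="133.0416,214.8633 138.8299,204.9477 146.9654,187.9131 154.2286,168.1034 157.4002,149.8622 153.2607,137.5334" fill="none" stroke="#008000"/>
  <polygon points="290.2121,40.6413 269.4441,47.8029 262.2825,27.0349 283.0505,19.8733" fill="none" stroke="#008000"/>
  <polyline points="241.1265,94.3256 239.0594,103.8460 232.9576,106.6563 225.2011,106.2900 218.1698,106.2808 214.2435,110.1623" fill="none" stroke="#008000"/>
</svg>

y_svg = 240.6177 − y_m. Every run uses S814, so all elements get stroke `#008000` (cut).

[1] open run; points: 133.0416,214.8633 138.8299,204.9477 146.9654,187.9131 154.2286,168.1034 157.4002,149.8622 153.2607,137.5334

[2] closed run; points: 290.2121,40.6413 269.4441,47.8029 262.2825,27.0349 283.0505,19.8733

[3] open run; points: 241.1265,94.3256 239.0594,103.8460 232.9576,106.6563 225.2011,106.2900 218.1698,106.2808 214.2435,110.1623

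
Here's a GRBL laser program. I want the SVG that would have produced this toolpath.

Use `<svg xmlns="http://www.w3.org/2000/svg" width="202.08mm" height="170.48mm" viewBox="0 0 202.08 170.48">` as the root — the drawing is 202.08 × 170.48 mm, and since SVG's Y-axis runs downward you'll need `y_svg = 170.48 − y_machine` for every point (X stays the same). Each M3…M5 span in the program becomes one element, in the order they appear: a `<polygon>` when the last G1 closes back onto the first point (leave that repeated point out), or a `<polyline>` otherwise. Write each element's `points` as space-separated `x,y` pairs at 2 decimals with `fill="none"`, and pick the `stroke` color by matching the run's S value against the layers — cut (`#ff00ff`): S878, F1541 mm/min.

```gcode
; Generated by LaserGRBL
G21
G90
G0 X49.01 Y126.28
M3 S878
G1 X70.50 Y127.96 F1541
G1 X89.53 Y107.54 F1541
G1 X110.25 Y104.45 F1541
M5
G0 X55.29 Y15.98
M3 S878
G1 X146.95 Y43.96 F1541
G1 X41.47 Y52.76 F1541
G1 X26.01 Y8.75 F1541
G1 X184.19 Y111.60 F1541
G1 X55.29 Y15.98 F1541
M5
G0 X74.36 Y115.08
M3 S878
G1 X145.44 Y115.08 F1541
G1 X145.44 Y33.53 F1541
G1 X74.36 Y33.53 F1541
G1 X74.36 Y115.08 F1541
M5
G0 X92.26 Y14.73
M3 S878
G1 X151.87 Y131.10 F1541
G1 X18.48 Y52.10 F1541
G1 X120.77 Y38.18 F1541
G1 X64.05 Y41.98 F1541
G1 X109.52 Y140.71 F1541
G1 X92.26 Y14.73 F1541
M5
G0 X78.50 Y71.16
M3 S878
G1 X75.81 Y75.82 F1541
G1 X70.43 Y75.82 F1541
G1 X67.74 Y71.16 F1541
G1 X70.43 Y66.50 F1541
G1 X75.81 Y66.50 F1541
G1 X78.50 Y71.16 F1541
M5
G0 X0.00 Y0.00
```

Machine Y-up, SVG Y-down with viewBox height 170.48, so y_svg = 170.48 − y_machine; X carries over. Every run uses S878, so all elements get stroke `#ff00ff` (cut).

Run 1: The run is open, so emit a `<polyline>` with points (Y-flipped): 49.01,44.20 70.50,42.52 89.53,62.94 110.25,66.03.

Run 2: The run returns to its start, so emit a `<polygon>` with points (Y-flipped): 55.29,154.50 146.95,126.52 41.47,117.72 26.01,161.73 184.19,58.88.

Run 3: The run returns to its start, so emit a `<polygon>` with points (Y-flipped): 74.36,55.40 145.44,55.40 145.44,136.95 74.36,136.95.

Run 4: The run returns to its start, so emit a `<polygon>` with points (Y-flipped): 92.26,155.75 151.87,39.38 18.48,118.38 120.77,132.30 64.05,128.50 109.52,29.77.

Run 5: The run returns to its start, so emit a `<polygon>` with points (Y-flipped): 78.50,99.32 75.81,94.66 70.43,94.66 67.74,99.32 70.43,103.98 75.81,103.98.

<svg xmlns="http://www.w3.org/2000/svg" width="202.08mm" height="170.48mm" viewBox="0 0 202.08 170.48">
  <polyline points="49.01,44.20 70.50,42.52 89.53,62.94 110.25,66.03" fill="none" stroke="#ff00ff"/>
  <polygon points="55.29,154.50 146.95,126.52 41.47,117.72 26.01,161.73 184.19,58.88" fill="none" stroke="#ff00ff"/>
  <polygon points="74.36,55.40 145.44,55.40 145.44,136.95 74.36,136.95" fill="none" stroke="#ff00ff"/>
  <polygon points="92.26,155.75 151.87,39.38 18.48,118.38 120.77,132.30 64.05,128.50 109.52,29.77" fill="none" stroke="#ff00ff"/>
  <polygon points="78.50,99.32 75.81,94.66 70.43,94.66 67.74,99.32 70.43,103.98 75.81,103.98" fill="none" stroke="#ff00ff"/>
</svg>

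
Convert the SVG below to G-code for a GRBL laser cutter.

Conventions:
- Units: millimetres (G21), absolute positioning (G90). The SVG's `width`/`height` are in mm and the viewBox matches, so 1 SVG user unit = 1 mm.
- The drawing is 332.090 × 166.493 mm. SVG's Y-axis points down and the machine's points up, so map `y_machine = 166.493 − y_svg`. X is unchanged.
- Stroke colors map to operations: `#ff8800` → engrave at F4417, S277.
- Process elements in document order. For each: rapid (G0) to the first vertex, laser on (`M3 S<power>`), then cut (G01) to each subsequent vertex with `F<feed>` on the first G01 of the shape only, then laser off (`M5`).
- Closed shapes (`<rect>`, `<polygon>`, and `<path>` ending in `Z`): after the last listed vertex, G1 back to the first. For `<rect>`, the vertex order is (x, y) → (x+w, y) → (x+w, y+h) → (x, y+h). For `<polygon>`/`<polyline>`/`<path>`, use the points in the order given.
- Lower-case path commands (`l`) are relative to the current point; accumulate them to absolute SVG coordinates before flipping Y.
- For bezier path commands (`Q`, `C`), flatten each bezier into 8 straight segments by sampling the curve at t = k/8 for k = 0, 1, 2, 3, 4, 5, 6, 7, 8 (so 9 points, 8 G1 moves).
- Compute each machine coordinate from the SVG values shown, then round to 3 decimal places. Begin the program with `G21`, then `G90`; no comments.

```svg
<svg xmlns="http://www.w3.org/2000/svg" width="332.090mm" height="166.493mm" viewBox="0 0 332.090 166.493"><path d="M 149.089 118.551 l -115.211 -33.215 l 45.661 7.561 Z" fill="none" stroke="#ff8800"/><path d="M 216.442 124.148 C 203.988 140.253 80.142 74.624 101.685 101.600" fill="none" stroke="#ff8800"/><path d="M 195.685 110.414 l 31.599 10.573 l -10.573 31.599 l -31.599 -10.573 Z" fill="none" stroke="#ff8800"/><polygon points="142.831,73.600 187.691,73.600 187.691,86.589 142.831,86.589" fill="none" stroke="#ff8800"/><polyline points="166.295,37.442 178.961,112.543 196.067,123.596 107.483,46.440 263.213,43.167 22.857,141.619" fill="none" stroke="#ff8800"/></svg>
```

1 u = 1 mm; y_m = 166.493 − y.

[1] `<path>` closed polygon, #ff8800→engrave S277 F4417: (149.089,47.942) → (33.878,81.157) → (79.539,73.596) → (149.089,47.942) (closed)

[2] `<path>` cubic bezier, #ff8800→engrave S277 F4417: (216.442,42.345) → (207.052,39.796) → (190.228,42.867) → (168.979,49.515) → (146.315,57.696) → (125.244,65.367) → (108.776,70.486) → (99.920,71.009) → (101.685,64.893)

[3] `<path>` regular polygon, #ff8800→engrave S277 F4417: (195.685,56.079) → (227.284,45.506) → (216.711,13.907) → (185.112,24.480) → (195.685,56.079) (closed)

[4] `<polygon>` rectangle, #ff8800→engrave S277 F4417: (142.831,92.893) → (187.691,92.893) → (187.691,79.904) → (142.831,79.904) → (142.831,92.893) (closed)

[5] `<polyline>` open polyline, #ff8800→engrave S277 F4417: (166.295,129.051) → (178.961,53.950) → (196.067,42.897) → (107.483,120.053) → (263.213,123.326) → (22.857,24.874)

G21
G90
G0 X149.089 Y47.942
M3 S277
G01 X33.878 Y81.157 F4417
G01 X79.539 Y73.596
G01 X149.089 Y47.942
M5
G0 X216.442 Y42.345
M3 S277
G01 X207.052 Y39.796 F4417
G01 X190.228 Y42.867
G01 X168.979 Y49.515
G01 X146.315 Y57.696
G01 X125.244 Y65.367
G01 X108.776 Y70.486
G01 X99.920 Y71.009
G01 X101.685 Y64.893
M5
G0 X195.685 Y56.079
M3 S277
G01 X227.284 Y45.506 F4417
G01 X216.711 Y13.907
G01 X185.112 Y24.480
G01 X195.685 Y56.079
M5
G0 X142.831 Y92.893
M3 S277
G01 X187.691 Y92.893 F4417
G01 X187.691 Y79.904
G01 X142.831 Y79.904
G01 X142.831 Y92.893
M5
G0 X166.295 Y129.051
M3 S277
G01 X178.961 Y53.950 F4417
G01 X196.067 Y42.897
G01 X107.483 Y120.053
G01 X263.213 Y123.326
G01 X22.857 Y24.874
M5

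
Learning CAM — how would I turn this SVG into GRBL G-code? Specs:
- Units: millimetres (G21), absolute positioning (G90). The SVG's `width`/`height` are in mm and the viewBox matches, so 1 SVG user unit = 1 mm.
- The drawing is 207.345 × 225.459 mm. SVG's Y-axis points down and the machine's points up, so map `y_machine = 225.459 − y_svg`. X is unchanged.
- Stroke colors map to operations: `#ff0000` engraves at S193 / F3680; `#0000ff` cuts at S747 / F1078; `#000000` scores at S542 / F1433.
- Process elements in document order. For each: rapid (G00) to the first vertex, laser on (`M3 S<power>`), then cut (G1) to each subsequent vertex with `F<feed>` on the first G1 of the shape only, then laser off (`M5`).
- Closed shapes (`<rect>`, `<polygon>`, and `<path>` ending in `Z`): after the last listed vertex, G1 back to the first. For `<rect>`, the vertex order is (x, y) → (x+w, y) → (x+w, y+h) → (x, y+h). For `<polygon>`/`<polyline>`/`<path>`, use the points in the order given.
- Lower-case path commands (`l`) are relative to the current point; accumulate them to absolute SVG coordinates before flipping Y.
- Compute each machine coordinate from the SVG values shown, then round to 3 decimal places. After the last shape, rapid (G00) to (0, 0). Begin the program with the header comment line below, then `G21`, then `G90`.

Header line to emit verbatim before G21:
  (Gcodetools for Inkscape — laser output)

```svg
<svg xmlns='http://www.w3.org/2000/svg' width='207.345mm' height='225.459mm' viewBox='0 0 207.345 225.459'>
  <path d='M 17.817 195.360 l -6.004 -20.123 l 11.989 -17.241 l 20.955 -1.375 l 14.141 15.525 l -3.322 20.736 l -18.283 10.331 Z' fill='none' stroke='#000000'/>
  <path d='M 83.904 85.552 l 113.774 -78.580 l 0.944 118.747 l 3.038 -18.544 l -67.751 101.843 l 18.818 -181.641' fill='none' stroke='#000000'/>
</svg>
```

1 u = 1 mm; y_m = 225.459 − y.

[1] `<path>` regular polygon, #000000→score S542 F1433: (17.817,30.099) → (11.813,50.222) → (23.802,67.463) → (44.757,68.838) → (58.898,53.313) → (55.576,32.577) → (37.293,22.246) → (17.817,30.099) (closed)

[2] `<path>` open polyline, #000000→score S542 F1433: (83.904,139.907) → (197.678,218.487) → (198.622,99.740) → (201.660,118.284) → (133.909,16.441) → (152.727,198.082)

(Gcodetools for Inkscape — laser output)
G21
G90
G00 X17.817 Y30.099
M3 S542
G1 X11.813 Y50.222 F1433
G1 X23.802 Y67.463
G1 X44.757 Y68.838
G1 X58.898 Y53.313
G1 X55.576 Y32.577
G1 X37.293 Y22.246
G1 X17.817 Y30.099
M5
G00 X83.904 Y139.907
M3 S542
G1 X197.678 Y218.487 F1433
G1 X198.622 Y99.740
G1 X201.660 Y118.284
G1 X133.909 Y16.441
G1 X152.727 Y198.082
M5
G00 X0.000 Y0.000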